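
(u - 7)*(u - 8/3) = u^2 - 29*u/3 + 56/3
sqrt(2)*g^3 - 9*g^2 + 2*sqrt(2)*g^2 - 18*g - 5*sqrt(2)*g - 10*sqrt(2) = (g + 2)*(g - 5*sqrt(2))*(sqrt(2)*g + 1)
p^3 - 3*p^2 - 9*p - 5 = (p - 5)*(p + 1)^2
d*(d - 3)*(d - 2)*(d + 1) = d^4 - 4*d^3 + d^2 + 6*d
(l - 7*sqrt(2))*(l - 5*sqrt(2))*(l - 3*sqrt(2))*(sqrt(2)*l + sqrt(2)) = sqrt(2)*l^4 - 30*l^3 + sqrt(2)*l^3 - 30*l^2 + 142*sqrt(2)*l^2 - 420*l + 142*sqrt(2)*l - 420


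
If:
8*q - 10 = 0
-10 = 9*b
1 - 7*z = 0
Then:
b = -10/9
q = 5/4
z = 1/7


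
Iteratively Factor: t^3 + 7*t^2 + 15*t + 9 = (t + 1)*(t^2 + 6*t + 9) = (t + 1)*(t + 3)*(t + 3)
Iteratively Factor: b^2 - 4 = (b + 2)*(b - 2)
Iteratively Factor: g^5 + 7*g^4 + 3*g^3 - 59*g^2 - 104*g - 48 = (g + 1)*(g^4 + 6*g^3 - 3*g^2 - 56*g - 48) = (g + 1)*(g + 4)*(g^3 + 2*g^2 - 11*g - 12) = (g + 1)^2*(g + 4)*(g^2 + g - 12) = (g - 3)*(g + 1)^2*(g + 4)*(g + 4)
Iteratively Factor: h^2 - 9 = (h - 3)*(h + 3)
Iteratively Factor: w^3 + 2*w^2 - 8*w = (w)*(w^2 + 2*w - 8) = w*(w - 2)*(w + 4)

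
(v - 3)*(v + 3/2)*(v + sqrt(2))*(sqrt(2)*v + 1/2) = sqrt(2)*v^4 - 3*sqrt(2)*v^3/2 + 5*v^3/2 - 4*sqrt(2)*v^2 - 15*v^2/4 - 45*v/4 - 3*sqrt(2)*v/4 - 9*sqrt(2)/4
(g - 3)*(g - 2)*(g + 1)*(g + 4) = g^4 - 15*g^2 + 10*g + 24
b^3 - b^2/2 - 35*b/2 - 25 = (b - 5)*(b + 2)*(b + 5/2)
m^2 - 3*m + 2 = (m - 2)*(m - 1)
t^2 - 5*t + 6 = (t - 3)*(t - 2)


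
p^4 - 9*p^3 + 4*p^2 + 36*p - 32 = (p - 8)*(p - 2)*(p - 1)*(p + 2)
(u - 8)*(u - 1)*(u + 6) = u^3 - 3*u^2 - 46*u + 48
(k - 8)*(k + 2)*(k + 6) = k^3 - 52*k - 96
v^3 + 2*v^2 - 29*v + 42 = (v - 3)*(v - 2)*(v + 7)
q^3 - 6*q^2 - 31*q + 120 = (q - 8)*(q - 3)*(q + 5)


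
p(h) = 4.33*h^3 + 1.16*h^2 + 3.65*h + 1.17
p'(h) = 12.99*h^2 + 2.32*h + 3.65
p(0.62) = 4.91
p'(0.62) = 10.08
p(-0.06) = 0.95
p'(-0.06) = 3.56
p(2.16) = 58.10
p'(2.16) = 69.27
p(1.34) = 18.56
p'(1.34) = 30.08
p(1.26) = 16.27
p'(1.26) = 27.20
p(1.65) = 29.80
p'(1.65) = 42.84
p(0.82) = 7.33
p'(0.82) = 14.29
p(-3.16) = -135.41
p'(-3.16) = 126.03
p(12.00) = 7694.25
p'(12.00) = 1902.05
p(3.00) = 139.47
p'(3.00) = 127.52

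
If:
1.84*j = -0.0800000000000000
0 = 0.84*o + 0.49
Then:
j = -0.04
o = -0.58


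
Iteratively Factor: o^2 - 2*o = (o - 2)*(o)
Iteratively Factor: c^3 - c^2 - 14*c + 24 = (c - 2)*(c^2 + c - 12) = (c - 3)*(c - 2)*(c + 4)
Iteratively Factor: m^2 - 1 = (m + 1)*(m - 1)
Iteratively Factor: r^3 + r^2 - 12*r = (r)*(r^2 + r - 12) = r*(r + 4)*(r - 3)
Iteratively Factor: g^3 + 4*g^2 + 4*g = (g + 2)*(g^2 + 2*g) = g*(g + 2)*(g + 2)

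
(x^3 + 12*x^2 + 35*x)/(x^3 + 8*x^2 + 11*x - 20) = x*(x + 7)/(x^2 + 3*x - 4)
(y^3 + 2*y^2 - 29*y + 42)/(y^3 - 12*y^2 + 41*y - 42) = (y + 7)/(y - 7)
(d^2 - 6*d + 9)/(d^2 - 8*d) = (d^2 - 6*d + 9)/(d*(d - 8))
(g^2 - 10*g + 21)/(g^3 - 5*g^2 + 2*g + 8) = (g^2 - 10*g + 21)/(g^3 - 5*g^2 + 2*g + 8)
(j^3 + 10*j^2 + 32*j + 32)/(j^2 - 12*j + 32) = (j^3 + 10*j^2 + 32*j + 32)/(j^2 - 12*j + 32)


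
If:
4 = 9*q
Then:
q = 4/9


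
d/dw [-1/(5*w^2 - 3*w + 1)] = (10*w - 3)/(5*w^2 - 3*w + 1)^2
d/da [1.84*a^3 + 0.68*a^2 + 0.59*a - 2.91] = 5.52*a^2 + 1.36*a + 0.59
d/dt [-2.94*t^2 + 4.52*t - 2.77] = 4.52 - 5.88*t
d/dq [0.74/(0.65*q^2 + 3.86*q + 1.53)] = (-0.962*q - 2.8564)/(0.65*q^2 + 3.86*q + 1.53)^2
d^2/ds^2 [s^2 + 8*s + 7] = 2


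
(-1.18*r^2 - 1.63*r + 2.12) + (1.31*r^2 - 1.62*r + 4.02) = 0.13*r^2 - 3.25*r + 6.14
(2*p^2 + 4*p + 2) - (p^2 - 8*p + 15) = p^2 + 12*p - 13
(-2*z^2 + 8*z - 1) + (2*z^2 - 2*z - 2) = 6*z - 3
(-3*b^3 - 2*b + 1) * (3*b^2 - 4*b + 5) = -9*b^5 + 12*b^4 - 21*b^3 + 11*b^2 - 14*b + 5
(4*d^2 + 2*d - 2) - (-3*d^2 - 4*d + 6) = 7*d^2 + 6*d - 8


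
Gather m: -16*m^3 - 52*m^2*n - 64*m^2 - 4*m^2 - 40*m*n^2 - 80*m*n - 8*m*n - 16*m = -16*m^3 + m^2*(-52*n - 68) + m*(-40*n^2 - 88*n - 16)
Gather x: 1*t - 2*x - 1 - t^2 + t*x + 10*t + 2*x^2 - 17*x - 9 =-t^2 + 11*t + 2*x^2 + x*(t - 19) - 10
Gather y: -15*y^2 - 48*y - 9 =-15*y^2 - 48*y - 9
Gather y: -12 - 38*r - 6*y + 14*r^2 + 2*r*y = 14*r^2 - 38*r + y*(2*r - 6) - 12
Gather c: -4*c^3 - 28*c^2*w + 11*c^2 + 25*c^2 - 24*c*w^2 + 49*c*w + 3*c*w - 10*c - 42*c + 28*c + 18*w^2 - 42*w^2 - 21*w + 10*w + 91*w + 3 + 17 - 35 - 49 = -4*c^3 + c^2*(36 - 28*w) + c*(-24*w^2 + 52*w - 24) - 24*w^2 + 80*w - 64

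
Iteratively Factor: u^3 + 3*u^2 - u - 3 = (u + 3)*(u^2 - 1) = (u - 1)*(u + 3)*(u + 1)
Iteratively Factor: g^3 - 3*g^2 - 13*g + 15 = (g - 1)*(g^2 - 2*g - 15) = (g - 1)*(g + 3)*(g - 5)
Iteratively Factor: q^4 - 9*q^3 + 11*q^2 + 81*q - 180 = (q + 3)*(q^3 - 12*q^2 + 47*q - 60) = (q - 4)*(q + 3)*(q^2 - 8*q + 15) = (q - 5)*(q - 4)*(q + 3)*(q - 3)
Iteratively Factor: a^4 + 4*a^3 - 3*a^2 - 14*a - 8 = (a - 2)*(a^3 + 6*a^2 + 9*a + 4) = (a - 2)*(a + 4)*(a^2 + 2*a + 1) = (a - 2)*(a + 1)*(a + 4)*(a + 1)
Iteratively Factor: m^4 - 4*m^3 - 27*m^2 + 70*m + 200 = (m + 2)*(m^3 - 6*m^2 - 15*m + 100) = (m - 5)*(m + 2)*(m^2 - m - 20) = (m - 5)^2*(m + 2)*(m + 4)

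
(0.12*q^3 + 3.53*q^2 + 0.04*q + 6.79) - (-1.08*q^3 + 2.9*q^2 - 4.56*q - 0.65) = 1.2*q^3 + 0.63*q^2 + 4.6*q + 7.44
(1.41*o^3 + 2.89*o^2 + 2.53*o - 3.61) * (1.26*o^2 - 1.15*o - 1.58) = 1.7766*o^5 + 2.0199*o^4 - 2.3635*o^3 - 12.0243*o^2 + 0.1541*o + 5.7038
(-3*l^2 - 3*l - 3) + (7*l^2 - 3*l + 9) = 4*l^2 - 6*l + 6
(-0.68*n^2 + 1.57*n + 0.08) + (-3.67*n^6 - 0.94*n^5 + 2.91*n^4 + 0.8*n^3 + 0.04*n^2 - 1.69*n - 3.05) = -3.67*n^6 - 0.94*n^5 + 2.91*n^4 + 0.8*n^3 - 0.64*n^2 - 0.12*n - 2.97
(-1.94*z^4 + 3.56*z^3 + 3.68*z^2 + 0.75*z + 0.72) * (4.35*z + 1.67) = -8.439*z^5 + 12.2462*z^4 + 21.9532*z^3 + 9.4081*z^2 + 4.3845*z + 1.2024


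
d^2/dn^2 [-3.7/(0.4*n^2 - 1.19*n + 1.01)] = (1.184*n^2 - 3.5224*n - 3.7*(0.8*n - 1.19)*(1.6*n - 2.38) + 2.9896)/(0.4*n^2 - 1.19*n + 1.01)^3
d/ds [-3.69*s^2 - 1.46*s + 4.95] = -7.38*s - 1.46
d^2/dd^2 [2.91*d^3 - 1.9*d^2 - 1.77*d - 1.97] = 17.46*d - 3.8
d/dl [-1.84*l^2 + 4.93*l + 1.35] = 4.93 - 3.68*l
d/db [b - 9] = 1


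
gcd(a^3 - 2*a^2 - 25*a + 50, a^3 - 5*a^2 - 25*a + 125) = a^2 - 25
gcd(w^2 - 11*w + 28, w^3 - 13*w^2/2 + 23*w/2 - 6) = w - 4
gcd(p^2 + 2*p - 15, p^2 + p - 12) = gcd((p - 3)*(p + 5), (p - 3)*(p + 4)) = p - 3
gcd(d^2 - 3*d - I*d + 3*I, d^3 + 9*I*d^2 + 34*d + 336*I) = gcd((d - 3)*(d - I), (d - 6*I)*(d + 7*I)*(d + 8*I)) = 1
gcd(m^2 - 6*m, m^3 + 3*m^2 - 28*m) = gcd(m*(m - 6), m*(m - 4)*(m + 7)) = m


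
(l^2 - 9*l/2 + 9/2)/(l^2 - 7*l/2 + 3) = (l - 3)/(l - 2)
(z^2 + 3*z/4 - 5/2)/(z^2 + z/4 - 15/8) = 2*(z + 2)/(2*z + 3)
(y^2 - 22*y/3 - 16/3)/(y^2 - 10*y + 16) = (y + 2/3)/(y - 2)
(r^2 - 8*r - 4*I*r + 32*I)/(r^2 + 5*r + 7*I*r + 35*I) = (r^2 - 4*r*(2 + I) + 32*I)/(r^2 + r*(5 + 7*I) + 35*I)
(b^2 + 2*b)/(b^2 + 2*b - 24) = b*(b + 2)/(b^2 + 2*b - 24)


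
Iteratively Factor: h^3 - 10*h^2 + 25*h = (h)*(h^2 - 10*h + 25) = h*(h - 5)*(h - 5)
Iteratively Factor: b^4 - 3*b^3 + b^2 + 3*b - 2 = (b - 2)*(b^3 - b^2 - b + 1) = (b - 2)*(b - 1)*(b^2 - 1) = (b - 2)*(b - 1)^2*(b + 1)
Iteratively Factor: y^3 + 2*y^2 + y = (y + 1)*(y^2 + y) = y*(y + 1)*(y + 1)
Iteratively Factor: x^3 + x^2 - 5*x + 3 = (x + 3)*(x^2 - 2*x + 1) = (x - 1)*(x + 3)*(x - 1)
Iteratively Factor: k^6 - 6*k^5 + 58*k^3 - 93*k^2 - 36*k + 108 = (k + 3)*(k^5 - 9*k^4 + 27*k^3 - 23*k^2 - 24*k + 36) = (k - 3)*(k + 3)*(k^4 - 6*k^3 + 9*k^2 + 4*k - 12) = (k - 3)*(k + 1)*(k + 3)*(k^3 - 7*k^2 + 16*k - 12) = (k - 3)^2*(k + 1)*(k + 3)*(k^2 - 4*k + 4) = (k - 3)^2*(k - 2)*(k + 1)*(k + 3)*(k - 2)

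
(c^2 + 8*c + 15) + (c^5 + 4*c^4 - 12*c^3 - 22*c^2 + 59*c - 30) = c^5 + 4*c^4 - 12*c^3 - 21*c^2 + 67*c - 15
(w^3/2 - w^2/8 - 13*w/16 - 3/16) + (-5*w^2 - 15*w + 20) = w^3/2 - 41*w^2/8 - 253*w/16 + 317/16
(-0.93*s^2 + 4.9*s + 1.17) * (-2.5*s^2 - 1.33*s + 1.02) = 2.325*s^4 - 11.0131*s^3 - 10.3906*s^2 + 3.4419*s + 1.1934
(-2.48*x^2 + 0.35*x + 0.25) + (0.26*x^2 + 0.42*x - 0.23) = -2.22*x^2 + 0.77*x + 0.02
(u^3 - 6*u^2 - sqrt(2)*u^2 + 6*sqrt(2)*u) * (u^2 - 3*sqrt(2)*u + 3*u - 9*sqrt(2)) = u^5 - 4*sqrt(2)*u^4 - 3*u^4 - 12*u^3 + 12*sqrt(2)*u^3 - 18*u^2 + 72*sqrt(2)*u^2 - 108*u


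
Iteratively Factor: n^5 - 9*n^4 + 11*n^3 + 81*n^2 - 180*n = (n - 3)*(n^4 - 6*n^3 - 7*n^2 + 60*n) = (n - 3)*(n + 3)*(n^3 - 9*n^2 + 20*n) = n*(n - 3)*(n + 3)*(n^2 - 9*n + 20) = n*(n - 4)*(n - 3)*(n + 3)*(n - 5)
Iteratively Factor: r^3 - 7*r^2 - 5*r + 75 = (r - 5)*(r^2 - 2*r - 15) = (r - 5)*(r + 3)*(r - 5)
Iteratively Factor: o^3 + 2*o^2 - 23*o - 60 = (o - 5)*(o^2 + 7*o + 12) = (o - 5)*(o + 3)*(o + 4)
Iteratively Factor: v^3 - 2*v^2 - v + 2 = (v + 1)*(v^2 - 3*v + 2) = (v - 1)*(v + 1)*(v - 2)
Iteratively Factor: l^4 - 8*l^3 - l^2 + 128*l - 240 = (l - 5)*(l^3 - 3*l^2 - 16*l + 48) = (l - 5)*(l - 4)*(l^2 + l - 12) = (l - 5)*(l - 4)*(l + 4)*(l - 3)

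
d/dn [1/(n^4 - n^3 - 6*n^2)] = (-4*n^2 + 3*n + 12)/(n^3*(-n^2 + n + 6)^2)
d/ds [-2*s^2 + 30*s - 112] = 30 - 4*s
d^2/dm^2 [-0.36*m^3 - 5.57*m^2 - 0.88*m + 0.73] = -2.16*m - 11.14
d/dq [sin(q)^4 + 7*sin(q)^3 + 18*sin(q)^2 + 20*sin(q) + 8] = (sin(q) + 2)^2*(4*sin(q) + 5)*cos(q)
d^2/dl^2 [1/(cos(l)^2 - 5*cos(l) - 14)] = (4*sin(l)^4 - 83*sin(l)^2 - 205*cos(l)/4 - 15*cos(3*l)/4 + 1)/(sin(l)^2 + 5*cos(l) + 13)^3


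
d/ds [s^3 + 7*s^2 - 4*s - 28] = 3*s^2 + 14*s - 4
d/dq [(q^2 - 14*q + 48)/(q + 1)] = (q^2 + 2*q - 62)/(q^2 + 2*q + 1)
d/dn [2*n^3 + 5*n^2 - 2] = 2*n*(3*n + 5)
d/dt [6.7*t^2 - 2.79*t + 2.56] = 13.4*t - 2.79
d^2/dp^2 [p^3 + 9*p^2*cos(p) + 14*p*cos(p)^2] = -9*p^2*cos(p) - 36*p*sin(p) - 28*p*cos(2*p) + 6*p - 28*sin(2*p) + 18*cos(p)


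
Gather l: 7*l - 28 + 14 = 7*l - 14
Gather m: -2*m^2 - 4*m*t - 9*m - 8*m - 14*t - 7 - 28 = -2*m^2 + m*(-4*t - 17) - 14*t - 35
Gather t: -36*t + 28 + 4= 32 - 36*t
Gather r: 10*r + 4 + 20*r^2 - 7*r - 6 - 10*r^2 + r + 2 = 10*r^2 + 4*r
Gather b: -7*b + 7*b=0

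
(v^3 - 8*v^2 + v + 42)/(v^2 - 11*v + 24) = (v^2 - 5*v - 14)/(v - 8)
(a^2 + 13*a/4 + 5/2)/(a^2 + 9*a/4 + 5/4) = (a + 2)/(a + 1)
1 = 1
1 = 1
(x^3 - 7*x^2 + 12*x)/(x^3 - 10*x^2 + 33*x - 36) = x/(x - 3)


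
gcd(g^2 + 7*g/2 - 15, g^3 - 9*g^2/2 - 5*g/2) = 1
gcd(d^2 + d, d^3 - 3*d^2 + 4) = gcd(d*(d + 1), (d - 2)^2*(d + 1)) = d + 1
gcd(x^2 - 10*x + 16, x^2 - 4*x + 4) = x - 2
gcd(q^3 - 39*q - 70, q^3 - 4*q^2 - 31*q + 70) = q^2 - 2*q - 35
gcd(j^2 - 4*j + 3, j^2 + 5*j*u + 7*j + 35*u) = 1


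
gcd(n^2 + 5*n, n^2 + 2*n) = n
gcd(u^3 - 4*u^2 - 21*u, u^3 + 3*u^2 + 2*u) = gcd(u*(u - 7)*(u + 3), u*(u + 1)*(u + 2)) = u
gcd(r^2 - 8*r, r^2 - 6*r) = r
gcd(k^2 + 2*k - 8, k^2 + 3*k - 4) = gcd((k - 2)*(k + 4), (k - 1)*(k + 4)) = k + 4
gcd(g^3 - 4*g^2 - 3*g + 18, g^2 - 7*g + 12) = g - 3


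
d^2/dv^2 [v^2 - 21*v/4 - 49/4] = 2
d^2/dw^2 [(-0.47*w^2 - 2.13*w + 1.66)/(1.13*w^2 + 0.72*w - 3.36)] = (-4.67481*w^3 + 2.010948*w^2 - 40.419648*w - 6.591552)/(1.442897*w^6 + 2.758104*w^5 - 11.113776*w^4 - 16.028928*w^3 + 33.046272*w^2 + 24.385536*w - 37.933056)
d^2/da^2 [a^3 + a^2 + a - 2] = 6*a + 2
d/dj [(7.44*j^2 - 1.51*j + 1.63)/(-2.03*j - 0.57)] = (-15.1032*j^2 - 8.4816*j + 4.1696)/(4.1209*j^2 + 2.3142*j + 0.3249)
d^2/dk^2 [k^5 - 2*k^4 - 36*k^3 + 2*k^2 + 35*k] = 20*k^3 - 24*k^2 - 216*k + 4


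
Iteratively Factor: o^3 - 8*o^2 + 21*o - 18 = (o - 2)*(o^2 - 6*o + 9) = (o - 3)*(o - 2)*(o - 3)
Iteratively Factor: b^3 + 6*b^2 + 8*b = (b + 2)*(b^2 + 4*b) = b*(b + 2)*(b + 4)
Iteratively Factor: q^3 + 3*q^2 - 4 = (q - 1)*(q^2 + 4*q + 4) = (q - 1)*(q + 2)*(q + 2)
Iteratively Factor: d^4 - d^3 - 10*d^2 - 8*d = (d + 2)*(d^3 - 3*d^2 - 4*d) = d*(d + 2)*(d^2 - 3*d - 4) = d*(d - 4)*(d + 2)*(d + 1)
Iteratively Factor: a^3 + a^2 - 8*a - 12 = (a - 3)*(a^2 + 4*a + 4) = (a - 3)*(a + 2)*(a + 2)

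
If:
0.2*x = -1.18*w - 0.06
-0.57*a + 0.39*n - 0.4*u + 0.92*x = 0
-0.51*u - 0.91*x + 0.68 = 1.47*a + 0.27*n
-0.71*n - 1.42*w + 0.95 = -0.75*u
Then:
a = 1.75151448414711*x + 0.955662500976567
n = -4.41161699621029*x - 0.0394866782024551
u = -4.49723471121466*x - 1.400318575139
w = -0.169491525423729*x - 0.0508474576271186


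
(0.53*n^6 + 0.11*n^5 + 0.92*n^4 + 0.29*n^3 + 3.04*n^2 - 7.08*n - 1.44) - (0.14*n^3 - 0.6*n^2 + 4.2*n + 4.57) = 0.53*n^6 + 0.11*n^5 + 0.92*n^4 + 0.15*n^3 + 3.64*n^2 - 11.28*n - 6.01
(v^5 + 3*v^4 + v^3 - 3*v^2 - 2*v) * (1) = v^5 + 3*v^4 + v^3 - 3*v^2 - 2*v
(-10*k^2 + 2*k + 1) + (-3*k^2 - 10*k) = -13*k^2 - 8*k + 1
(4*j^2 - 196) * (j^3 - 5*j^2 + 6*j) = 4*j^5 - 20*j^4 - 172*j^3 + 980*j^2 - 1176*j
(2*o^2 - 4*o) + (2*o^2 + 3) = 4*o^2 - 4*o + 3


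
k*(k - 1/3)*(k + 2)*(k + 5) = k^4 + 20*k^3/3 + 23*k^2/3 - 10*k/3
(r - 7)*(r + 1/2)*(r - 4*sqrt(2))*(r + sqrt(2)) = r^4 - 13*r^3/2 - 3*sqrt(2)*r^3 - 23*r^2/2 + 39*sqrt(2)*r^2/2 + 21*sqrt(2)*r/2 + 52*r + 28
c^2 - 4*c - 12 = (c - 6)*(c + 2)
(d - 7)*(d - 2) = d^2 - 9*d + 14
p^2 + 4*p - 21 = (p - 3)*(p + 7)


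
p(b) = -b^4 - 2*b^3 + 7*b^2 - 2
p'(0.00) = 0.00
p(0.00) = -2.00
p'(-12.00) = 5880.00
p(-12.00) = -16274.00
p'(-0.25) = -3.81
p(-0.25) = -1.54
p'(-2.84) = 3.47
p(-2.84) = 35.22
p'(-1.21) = -18.64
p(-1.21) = 9.65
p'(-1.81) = -21.28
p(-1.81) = 22.06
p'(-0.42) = -6.64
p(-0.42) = -0.65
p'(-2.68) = -3.62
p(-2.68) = 35.19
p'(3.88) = -269.65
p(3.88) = -240.08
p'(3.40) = -178.98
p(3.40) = -133.32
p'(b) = -4*b^3 - 6*b^2 + 14*b = 2*b*(-2*b^2 - 3*b + 7)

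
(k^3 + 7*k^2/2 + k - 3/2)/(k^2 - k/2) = k + 4 + 3/k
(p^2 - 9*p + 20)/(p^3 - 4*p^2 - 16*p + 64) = (p - 5)/(p^2 - 16)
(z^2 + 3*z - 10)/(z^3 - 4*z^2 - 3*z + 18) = (z^2 + 3*z - 10)/(z^3 - 4*z^2 - 3*z + 18)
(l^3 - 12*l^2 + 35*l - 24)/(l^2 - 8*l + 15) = (l^2 - 9*l + 8)/(l - 5)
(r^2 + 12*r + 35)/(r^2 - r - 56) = (r + 5)/(r - 8)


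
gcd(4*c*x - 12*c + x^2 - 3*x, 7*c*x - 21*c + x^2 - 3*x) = x - 3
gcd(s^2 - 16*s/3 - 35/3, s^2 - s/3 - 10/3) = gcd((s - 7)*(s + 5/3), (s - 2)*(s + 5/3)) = s + 5/3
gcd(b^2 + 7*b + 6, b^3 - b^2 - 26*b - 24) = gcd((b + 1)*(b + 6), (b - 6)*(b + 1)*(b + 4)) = b + 1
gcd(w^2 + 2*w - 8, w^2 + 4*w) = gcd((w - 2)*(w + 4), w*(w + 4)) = w + 4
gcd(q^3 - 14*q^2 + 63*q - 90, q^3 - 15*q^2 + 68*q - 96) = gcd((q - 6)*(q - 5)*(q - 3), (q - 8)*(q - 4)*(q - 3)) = q - 3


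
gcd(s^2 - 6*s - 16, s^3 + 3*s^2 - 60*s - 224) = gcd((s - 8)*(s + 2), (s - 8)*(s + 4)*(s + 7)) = s - 8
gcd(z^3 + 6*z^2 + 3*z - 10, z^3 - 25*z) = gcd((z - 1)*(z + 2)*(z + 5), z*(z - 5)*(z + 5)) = z + 5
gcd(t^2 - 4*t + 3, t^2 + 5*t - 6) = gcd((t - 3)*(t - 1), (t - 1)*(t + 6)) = t - 1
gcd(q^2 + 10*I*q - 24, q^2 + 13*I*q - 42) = q + 6*I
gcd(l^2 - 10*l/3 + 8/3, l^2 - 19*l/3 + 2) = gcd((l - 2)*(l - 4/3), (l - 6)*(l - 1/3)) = 1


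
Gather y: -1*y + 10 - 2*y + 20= 30 - 3*y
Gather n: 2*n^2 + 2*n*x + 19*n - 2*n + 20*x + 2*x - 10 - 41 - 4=2*n^2 + n*(2*x + 17) + 22*x - 55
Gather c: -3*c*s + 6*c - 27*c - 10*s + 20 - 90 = c*(-3*s - 21) - 10*s - 70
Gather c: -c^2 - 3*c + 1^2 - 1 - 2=-c^2 - 3*c - 2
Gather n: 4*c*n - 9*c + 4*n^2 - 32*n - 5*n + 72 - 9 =-9*c + 4*n^2 + n*(4*c - 37) + 63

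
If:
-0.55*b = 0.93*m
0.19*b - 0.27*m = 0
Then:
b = 0.00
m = 0.00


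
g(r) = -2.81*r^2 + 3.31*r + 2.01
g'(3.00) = -13.55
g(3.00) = -13.35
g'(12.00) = -64.13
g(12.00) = -362.91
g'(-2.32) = 16.35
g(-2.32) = -20.79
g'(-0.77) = 7.64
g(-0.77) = -2.20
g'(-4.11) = 26.41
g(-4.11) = -59.06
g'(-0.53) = 6.29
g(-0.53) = -0.53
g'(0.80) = -1.19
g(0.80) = 2.86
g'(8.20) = -42.77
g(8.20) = -159.79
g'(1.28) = -3.88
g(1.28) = 1.64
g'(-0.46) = 5.90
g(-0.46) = -0.11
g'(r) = 3.31 - 5.62*r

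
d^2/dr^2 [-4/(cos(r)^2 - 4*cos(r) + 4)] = 8*(2*cos(r) + cos(2*r) - 2)/(cos(r) - 2)^4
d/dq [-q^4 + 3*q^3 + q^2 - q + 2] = -4*q^3 + 9*q^2 + 2*q - 1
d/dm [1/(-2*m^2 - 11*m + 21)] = (4*m + 11)/(2*m^2 + 11*m - 21)^2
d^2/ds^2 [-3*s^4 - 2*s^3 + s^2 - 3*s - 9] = -36*s^2 - 12*s + 2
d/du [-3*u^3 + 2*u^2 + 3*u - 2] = -9*u^2 + 4*u + 3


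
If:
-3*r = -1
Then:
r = 1/3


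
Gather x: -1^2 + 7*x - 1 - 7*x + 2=0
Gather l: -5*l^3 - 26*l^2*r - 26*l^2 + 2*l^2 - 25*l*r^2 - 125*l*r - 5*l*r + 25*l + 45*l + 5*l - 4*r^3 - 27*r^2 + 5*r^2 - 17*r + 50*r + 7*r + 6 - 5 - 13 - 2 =-5*l^3 + l^2*(-26*r - 24) + l*(-25*r^2 - 130*r + 75) - 4*r^3 - 22*r^2 + 40*r - 14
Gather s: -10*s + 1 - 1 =-10*s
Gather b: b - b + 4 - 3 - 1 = 0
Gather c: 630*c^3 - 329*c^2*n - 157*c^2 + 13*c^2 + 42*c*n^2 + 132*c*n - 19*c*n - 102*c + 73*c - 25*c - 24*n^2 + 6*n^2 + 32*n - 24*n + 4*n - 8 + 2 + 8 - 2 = 630*c^3 + c^2*(-329*n - 144) + c*(42*n^2 + 113*n - 54) - 18*n^2 + 12*n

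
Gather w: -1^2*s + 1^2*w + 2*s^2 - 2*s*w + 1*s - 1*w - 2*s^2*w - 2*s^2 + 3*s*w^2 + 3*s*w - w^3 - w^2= -w^3 + w^2*(3*s - 1) + w*(-2*s^2 + s)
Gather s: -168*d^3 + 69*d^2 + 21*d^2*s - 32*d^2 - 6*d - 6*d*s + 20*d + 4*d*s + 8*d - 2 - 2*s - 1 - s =-168*d^3 + 37*d^2 + 22*d + s*(21*d^2 - 2*d - 3) - 3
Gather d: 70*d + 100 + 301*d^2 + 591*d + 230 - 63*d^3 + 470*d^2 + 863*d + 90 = -63*d^3 + 771*d^2 + 1524*d + 420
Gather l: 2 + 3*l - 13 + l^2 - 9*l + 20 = l^2 - 6*l + 9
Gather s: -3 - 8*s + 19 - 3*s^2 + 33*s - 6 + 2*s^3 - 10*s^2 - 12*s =2*s^3 - 13*s^2 + 13*s + 10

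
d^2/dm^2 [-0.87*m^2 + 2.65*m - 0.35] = -1.74000000000000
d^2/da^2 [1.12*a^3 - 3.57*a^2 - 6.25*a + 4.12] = 6.72*a - 7.14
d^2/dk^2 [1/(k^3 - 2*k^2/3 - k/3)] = 6*(k*(2 - 9*k)*(-3*k^2 + 2*k + 1) - (-9*k^2 + 4*k + 1)^2)/(k^3*(-3*k^2 + 2*k + 1)^3)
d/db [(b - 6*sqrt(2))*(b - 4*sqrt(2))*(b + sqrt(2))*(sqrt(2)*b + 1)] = 4*sqrt(2)*b^3 - 51*b^2 + 38*sqrt(2)*b + 124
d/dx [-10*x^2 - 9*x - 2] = -20*x - 9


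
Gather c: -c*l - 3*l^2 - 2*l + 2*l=-c*l - 3*l^2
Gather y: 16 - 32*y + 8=24 - 32*y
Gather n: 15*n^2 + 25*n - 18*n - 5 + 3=15*n^2 + 7*n - 2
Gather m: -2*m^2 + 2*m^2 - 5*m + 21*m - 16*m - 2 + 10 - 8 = 0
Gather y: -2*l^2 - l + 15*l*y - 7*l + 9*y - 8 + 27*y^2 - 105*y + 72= -2*l^2 - 8*l + 27*y^2 + y*(15*l - 96) + 64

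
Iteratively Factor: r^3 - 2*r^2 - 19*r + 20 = (r + 4)*(r^2 - 6*r + 5) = (r - 1)*(r + 4)*(r - 5)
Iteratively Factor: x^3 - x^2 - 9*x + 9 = (x - 3)*(x^2 + 2*x - 3) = (x - 3)*(x - 1)*(x + 3)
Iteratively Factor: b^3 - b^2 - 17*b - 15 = (b - 5)*(b^2 + 4*b + 3) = (b - 5)*(b + 1)*(b + 3)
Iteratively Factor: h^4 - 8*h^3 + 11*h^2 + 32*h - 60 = (h - 5)*(h^3 - 3*h^2 - 4*h + 12) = (h - 5)*(h + 2)*(h^2 - 5*h + 6) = (h - 5)*(h - 3)*(h + 2)*(h - 2)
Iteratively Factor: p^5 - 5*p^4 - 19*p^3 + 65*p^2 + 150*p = (p + 3)*(p^4 - 8*p^3 + 5*p^2 + 50*p) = (p - 5)*(p + 3)*(p^3 - 3*p^2 - 10*p) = p*(p - 5)*(p + 3)*(p^2 - 3*p - 10) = p*(p - 5)^2*(p + 3)*(p + 2)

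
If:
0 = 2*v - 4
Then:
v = 2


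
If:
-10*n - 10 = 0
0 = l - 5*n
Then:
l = -5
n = -1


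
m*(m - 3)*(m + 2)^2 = m^4 + m^3 - 8*m^2 - 12*m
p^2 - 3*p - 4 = (p - 4)*(p + 1)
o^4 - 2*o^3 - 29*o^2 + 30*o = o*(o - 6)*(o - 1)*(o + 5)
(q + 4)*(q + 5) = q^2 + 9*q + 20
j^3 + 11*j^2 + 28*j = j*(j + 4)*(j + 7)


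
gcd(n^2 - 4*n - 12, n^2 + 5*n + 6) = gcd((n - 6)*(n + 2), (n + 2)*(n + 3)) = n + 2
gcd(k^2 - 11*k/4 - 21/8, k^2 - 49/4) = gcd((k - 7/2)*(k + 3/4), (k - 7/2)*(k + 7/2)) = k - 7/2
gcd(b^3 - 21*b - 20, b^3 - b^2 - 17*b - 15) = b^2 - 4*b - 5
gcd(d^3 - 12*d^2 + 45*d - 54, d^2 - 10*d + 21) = d - 3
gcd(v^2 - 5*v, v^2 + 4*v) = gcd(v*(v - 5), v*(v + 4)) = v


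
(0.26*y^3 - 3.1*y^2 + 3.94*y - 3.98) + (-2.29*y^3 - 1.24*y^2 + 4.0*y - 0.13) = -2.03*y^3 - 4.34*y^2 + 7.94*y - 4.11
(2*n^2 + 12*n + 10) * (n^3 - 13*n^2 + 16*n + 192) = 2*n^5 - 14*n^4 - 114*n^3 + 446*n^2 + 2464*n + 1920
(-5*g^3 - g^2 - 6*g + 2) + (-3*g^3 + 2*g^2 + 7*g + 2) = -8*g^3 + g^2 + g + 4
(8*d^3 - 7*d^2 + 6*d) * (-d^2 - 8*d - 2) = -8*d^5 - 57*d^4 + 34*d^3 - 34*d^2 - 12*d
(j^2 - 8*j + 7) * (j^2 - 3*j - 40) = j^4 - 11*j^3 - 9*j^2 + 299*j - 280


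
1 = 1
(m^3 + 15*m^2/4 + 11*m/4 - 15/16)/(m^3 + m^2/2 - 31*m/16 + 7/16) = (4*m^2 + 16*m + 15)/(4*m^2 + 3*m - 7)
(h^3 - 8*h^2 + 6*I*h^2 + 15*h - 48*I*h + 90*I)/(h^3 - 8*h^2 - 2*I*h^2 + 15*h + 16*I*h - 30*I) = (h + 6*I)/(h - 2*I)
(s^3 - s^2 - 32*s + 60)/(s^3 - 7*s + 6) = (s^2 + s - 30)/(s^2 + 2*s - 3)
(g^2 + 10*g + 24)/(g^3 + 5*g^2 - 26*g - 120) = 1/(g - 5)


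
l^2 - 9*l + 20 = (l - 5)*(l - 4)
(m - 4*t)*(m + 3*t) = m^2 - m*t - 12*t^2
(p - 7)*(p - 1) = p^2 - 8*p + 7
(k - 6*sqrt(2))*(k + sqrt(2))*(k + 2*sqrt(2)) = k^3 - 3*sqrt(2)*k^2 - 32*k - 24*sqrt(2)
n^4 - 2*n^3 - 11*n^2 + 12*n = n*(n - 4)*(n - 1)*(n + 3)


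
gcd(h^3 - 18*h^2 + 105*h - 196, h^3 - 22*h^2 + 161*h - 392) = h^2 - 14*h + 49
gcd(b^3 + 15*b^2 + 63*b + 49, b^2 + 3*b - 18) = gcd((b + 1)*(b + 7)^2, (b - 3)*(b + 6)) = 1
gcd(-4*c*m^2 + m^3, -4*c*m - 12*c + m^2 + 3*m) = 4*c - m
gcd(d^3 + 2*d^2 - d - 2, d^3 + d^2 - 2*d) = d^2 + d - 2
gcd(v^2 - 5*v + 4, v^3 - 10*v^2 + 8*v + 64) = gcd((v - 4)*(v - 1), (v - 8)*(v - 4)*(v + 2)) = v - 4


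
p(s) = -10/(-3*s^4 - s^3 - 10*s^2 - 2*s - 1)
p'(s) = -10*(12*s^3 + 3*s^2 + 20*s + 2)/(-3*s^4 - s^3 - 10*s^2 - 2*s - 1)^2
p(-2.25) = 0.09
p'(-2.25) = 0.13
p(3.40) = 0.02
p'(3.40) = -0.02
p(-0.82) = 1.45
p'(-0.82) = 4.00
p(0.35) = 3.32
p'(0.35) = -10.89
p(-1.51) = 0.30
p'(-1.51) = 0.58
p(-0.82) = 1.45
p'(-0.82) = 4.00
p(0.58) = 1.65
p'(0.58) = -4.62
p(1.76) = 0.14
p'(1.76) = -0.23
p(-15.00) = 0.00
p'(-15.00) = 0.00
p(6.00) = 0.00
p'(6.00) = 0.00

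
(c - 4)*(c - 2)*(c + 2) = c^3 - 4*c^2 - 4*c + 16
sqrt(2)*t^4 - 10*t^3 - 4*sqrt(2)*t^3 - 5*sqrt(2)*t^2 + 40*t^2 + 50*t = t*(t - 5)*(t - 5*sqrt(2))*(sqrt(2)*t + sqrt(2))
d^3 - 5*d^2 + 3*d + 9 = (d - 3)^2*(d + 1)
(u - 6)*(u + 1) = u^2 - 5*u - 6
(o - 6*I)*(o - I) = o^2 - 7*I*o - 6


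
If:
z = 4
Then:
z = 4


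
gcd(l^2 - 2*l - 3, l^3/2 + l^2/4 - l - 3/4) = l + 1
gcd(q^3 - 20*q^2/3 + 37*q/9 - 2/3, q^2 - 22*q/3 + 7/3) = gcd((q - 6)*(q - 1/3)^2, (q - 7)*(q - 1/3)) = q - 1/3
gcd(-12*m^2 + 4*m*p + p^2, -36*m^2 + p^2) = 6*m + p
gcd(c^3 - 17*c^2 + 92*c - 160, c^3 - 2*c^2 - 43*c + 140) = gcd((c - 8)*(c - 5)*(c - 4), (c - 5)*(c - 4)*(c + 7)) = c^2 - 9*c + 20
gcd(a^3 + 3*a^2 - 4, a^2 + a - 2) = a^2 + a - 2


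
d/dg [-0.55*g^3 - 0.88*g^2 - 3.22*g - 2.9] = -1.65*g^2 - 1.76*g - 3.22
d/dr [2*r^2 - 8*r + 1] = 4*r - 8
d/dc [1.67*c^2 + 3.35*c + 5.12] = 3.34*c + 3.35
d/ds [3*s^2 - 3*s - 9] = 6*s - 3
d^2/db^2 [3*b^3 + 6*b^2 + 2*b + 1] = 18*b + 12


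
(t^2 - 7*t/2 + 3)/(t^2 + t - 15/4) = 2*(t - 2)/(2*t + 5)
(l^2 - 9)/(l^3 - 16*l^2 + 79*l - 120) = (l + 3)/(l^2 - 13*l + 40)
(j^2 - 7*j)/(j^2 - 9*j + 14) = j/(j - 2)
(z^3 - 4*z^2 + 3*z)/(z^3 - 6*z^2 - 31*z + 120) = z*(z - 1)/(z^2 - 3*z - 40)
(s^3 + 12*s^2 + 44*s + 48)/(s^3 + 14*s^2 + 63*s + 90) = (s^2 + 6*s + 8)/(s^2 + 8*s + 15)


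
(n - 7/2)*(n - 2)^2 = n^3 - 15*n^2/2 + 18*n - 14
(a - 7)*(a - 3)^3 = a^4 - 16*a^3 + 90*a^2 - 216*a + 189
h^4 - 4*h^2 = h^2*(h - 2)*(h + 2)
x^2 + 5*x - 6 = (x - 1)*(x + 6)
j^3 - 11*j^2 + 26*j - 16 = (j - 8)*(j - 2)*(j - 1)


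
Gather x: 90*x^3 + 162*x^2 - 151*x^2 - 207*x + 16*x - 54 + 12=90*x^3 + 11*x^2 - 191*x - 42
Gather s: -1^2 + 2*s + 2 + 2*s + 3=4*s + 4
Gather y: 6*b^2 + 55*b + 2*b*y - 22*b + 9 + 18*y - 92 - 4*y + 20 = 6*b^2 + 33*b + y*(2*b + 14) - 63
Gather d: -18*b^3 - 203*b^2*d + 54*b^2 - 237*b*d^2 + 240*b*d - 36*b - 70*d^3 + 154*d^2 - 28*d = -18*b^3 + 54*b^2 - 36*b - 70*d^3 + d^2*(154 - 237*b) + d*(-203*b^2 + 240*b - 28)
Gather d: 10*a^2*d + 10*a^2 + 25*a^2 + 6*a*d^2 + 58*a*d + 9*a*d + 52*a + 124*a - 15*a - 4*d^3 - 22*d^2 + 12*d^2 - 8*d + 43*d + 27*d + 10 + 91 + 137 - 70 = 35*a^2 + 161*a - 4*d^3 + d^2*(6*a - 10) + d*(10*a^2 + 67*a + 62) + 168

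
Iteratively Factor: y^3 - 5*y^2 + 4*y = (y)*(y^2 - 5*y + 4) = y*(y - 1)*(y - 4)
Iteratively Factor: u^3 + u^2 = (u)*(u^2 + u) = u^2*(u + 1)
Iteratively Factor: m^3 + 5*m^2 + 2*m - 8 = (m - 1)*(m^2 + 6*m + 8) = (m - 1)*(m + 4)*(m + 2)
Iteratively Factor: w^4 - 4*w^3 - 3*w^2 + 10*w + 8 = (w + 1)*(w^3 - 5*w^2 + 2*w + 8) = (w + 1)^2*(w^2 - 6*w + 8) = (w - 4)*(w + 1)^2*(w - 2)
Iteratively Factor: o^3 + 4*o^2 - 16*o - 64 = (o + 4)*(o^2 - 16) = (o + 4)^2*(o - 4)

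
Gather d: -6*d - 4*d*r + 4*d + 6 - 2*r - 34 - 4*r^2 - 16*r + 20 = d*(-4*r - 2) - 4*r^2 - 18*r - 8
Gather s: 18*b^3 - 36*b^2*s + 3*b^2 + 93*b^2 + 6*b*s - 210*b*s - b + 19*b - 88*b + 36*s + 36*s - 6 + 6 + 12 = 18*b^3 + 96*b^2 - 70*b + s*(-36*b^2 - 204*b + 72) + 12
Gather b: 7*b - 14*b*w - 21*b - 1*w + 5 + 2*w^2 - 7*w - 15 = b*(-14*w - 14) + 2*w^2 - 8*w - 10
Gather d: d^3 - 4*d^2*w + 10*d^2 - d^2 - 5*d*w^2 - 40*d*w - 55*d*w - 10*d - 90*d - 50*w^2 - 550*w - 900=d^3 + d^2*(9 - 4*w) + d*(-5*w^2 - 95*w - 100) - 50*w^2 - 550*w - 900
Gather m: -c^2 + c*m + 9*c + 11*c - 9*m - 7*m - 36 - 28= -c^2 + 20*c + m*(c - 16) - 64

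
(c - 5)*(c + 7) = c^2 + 2*c - 35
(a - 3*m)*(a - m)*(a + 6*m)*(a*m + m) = a^4*m + 2*a^3*m^2 + a^3*m - 21*a^2*m^3 + 2*a^2*m^2 + 18*a*m^4 - 21*a*m^3 + 18*m^4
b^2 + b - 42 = (b - 6)*(b + 7)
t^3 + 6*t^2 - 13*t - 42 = (t - 3)*(t + 2)*(t + 7)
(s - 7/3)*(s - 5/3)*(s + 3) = s^3 - s^2 - 73*s/9 + 35/3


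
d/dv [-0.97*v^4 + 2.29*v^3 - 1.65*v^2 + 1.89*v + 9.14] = -3.88*v^3 + 6.87*v^2 - 3.3*v + 1.89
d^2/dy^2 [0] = 0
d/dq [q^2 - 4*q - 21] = 2*q - 4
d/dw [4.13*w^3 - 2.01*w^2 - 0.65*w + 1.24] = 12.39*w^2 - 4.02*w - 0.65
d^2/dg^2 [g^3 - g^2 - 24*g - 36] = 6*g - 2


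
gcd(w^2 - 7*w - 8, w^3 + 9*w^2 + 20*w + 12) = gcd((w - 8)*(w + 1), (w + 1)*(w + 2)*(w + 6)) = w + 1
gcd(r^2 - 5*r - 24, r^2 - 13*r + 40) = r - 8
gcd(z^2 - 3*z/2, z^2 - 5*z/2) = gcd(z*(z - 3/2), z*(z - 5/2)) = z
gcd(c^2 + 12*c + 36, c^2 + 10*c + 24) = c + 6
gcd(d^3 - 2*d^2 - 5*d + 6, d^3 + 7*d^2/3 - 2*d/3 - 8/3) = d^2 + d - 2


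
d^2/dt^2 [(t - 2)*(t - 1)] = 2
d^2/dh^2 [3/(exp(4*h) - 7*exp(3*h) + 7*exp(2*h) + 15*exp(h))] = 3*((-16*exp(3*h) + 63*exp(2*h) - 28*exp(h) - 15)*(exp(3*h) - 7*exp(2*h) + 7*exp(h) + 15) + 2*(4*exp(3*h) - 21*exp(2*h) + 14*exp(h) + 15)^2)*exp(-h)/(exp(3*h) - 7*exp(2*h) + 7*exp(h) + 15)^3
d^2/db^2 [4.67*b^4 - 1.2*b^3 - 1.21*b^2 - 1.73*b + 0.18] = 56.04*b^2 - 7.2*b - 2.42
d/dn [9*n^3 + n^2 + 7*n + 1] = 27*n^2 + 2*n + 7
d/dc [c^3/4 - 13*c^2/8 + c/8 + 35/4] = 3*c^2/4 - 13*c/4 + 1/8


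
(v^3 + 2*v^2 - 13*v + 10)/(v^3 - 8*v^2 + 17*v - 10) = (v + 5)/(v - 5)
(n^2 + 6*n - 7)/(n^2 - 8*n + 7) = (n + 7)/(n - 7)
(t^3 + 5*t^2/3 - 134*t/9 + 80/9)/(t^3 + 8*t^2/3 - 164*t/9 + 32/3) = (t + 5)/(t + 6)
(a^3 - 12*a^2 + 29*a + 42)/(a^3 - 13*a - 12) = (a^2 - 13*a + 42)/(a^2 - a - 12)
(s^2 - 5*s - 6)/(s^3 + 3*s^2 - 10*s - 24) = (s^2 - 5*s - 6)/(s^3 + 3*s^2 - 10*s - 24)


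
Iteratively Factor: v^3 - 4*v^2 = (v)*(v^2 - 4*v) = v^2*(v - 4)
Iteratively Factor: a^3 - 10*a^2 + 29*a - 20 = (a - 1)*(a^2 - 9*a + 20) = (a - 4)*(a - 1)*(a - 5)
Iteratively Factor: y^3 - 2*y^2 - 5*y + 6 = (y + 2)*(y^2 - 4*y + 3) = (y - 3)*(y + 2)*(y - 1)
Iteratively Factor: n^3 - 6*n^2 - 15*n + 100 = (n - 5)*(n^2 - n - 20) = (n - 5)*(n + 4)*(n - 5)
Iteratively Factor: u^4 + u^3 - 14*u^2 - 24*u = (u + 2)*(u^3 - u^2 - 12*u) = (u + 2)*(u + 3)*(u^2 - 4*u) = (u - 4)*(u + 2)*(u + 3)*(u)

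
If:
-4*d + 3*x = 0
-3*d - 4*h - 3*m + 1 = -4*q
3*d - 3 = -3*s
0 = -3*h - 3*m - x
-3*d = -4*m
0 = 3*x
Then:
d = 0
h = 0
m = 0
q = -1/4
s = 1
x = 0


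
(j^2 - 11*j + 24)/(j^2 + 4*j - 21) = (j - 8)/(j + 7)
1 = 1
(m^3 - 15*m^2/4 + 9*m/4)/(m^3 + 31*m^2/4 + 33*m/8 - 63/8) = 2*m*(m - 3)/(2*m^2 + 17*m + 21)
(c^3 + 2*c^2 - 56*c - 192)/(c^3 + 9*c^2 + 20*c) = (c^2 - 2*c - 48)/(c*(c + 5))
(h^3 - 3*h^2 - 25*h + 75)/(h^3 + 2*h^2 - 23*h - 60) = (h^2 + 2*h - 15)/(h^2 + 7*h + 12)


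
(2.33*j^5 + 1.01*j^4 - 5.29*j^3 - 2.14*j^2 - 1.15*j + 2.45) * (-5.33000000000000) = -12.4189*j^5 - 5.3833*j^4 + 28.1957*j^3 + 11.4062*j^2 + 6.1295*j - 13.0585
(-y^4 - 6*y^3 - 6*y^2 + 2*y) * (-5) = 5*y^4 + 30*y^3 + 30*y^2 - 10*y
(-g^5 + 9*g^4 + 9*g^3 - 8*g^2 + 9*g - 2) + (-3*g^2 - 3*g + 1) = -g^5 + 9*g^4 + 9*g^3 - 11*g^2 + 6*g - 1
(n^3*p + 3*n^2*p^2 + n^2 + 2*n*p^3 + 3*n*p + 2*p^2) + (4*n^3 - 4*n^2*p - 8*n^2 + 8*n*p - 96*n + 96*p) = n^3*p + 4*n^3 + 3*n^2*p^2 - 4*n^2*p - 7*n^2 + 2*n*p^3 + 11*n*p - 96*n + 2*p^2 + 96*p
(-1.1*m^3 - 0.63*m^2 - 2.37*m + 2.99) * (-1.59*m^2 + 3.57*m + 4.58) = 1.749*m^5 - 2.9253*m^4 - 3.5188*m^3 - 16.1004*m^2 - 0.180300000000001*m + 13.6942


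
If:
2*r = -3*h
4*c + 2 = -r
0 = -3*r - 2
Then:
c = -1/3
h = 4/9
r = -2/3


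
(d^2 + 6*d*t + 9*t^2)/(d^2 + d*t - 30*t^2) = (d^2 + 6*d*t + 9*t^2)/(d^2 + d*t - 30*t^2)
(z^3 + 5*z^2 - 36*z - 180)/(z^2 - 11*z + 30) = (z^2 + 11*z + 30)/(z - 5)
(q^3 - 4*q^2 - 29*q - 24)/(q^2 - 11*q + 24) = (q^2 + 4*q + 3)/(q - 3)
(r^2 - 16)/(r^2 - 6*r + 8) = (r + 4)/(r - 2)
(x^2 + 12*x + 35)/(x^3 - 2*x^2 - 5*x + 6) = (x^2 + 12*x + 35)/(x^3 - 2*x^2 - 5*x + 6)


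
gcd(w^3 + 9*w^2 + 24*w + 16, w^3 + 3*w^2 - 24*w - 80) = w^2 + 8*w + 16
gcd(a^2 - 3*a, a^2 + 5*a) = a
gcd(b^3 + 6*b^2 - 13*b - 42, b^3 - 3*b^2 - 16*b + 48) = b - 3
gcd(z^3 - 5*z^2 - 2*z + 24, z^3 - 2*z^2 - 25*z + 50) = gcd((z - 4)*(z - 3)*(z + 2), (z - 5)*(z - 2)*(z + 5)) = 1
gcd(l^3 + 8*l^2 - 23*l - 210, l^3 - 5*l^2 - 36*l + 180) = l^2 + l - 30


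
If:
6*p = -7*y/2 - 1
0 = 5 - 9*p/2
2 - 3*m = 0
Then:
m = 2/3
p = 10/9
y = -46/21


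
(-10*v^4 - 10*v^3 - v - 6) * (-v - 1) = 10*v^5 + 20*v^4 + 10*v^3 + v^2 + 7*v + 6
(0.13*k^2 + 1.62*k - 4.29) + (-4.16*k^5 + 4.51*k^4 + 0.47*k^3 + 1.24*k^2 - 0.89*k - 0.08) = -4.16*k^5 + 4.51*k^4 + 0.47*k^3 + 1.37*k^2 + 0.73*k - 4.37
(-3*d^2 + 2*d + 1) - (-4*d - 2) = -3*d^2 + 6*d + 3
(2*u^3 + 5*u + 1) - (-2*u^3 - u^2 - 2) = 4*u^3 + u^2 + 5*u + 3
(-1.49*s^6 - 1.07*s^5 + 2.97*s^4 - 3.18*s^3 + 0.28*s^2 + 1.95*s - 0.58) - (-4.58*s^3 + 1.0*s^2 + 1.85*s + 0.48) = -1.49*s^6 - 1.07*s^5 + 2.97*s^4 + 1.4*s^3 - 0.72*s^2 + 0.0999999999999999*s - 1.06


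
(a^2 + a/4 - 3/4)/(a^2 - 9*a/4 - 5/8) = 2*(-4*a^2 - a + 3)/(-8*a^2 + 18*a + 5)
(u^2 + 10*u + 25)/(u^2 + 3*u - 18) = (u^2 + 10*u + 25)/(u^2 + 3*u - 18)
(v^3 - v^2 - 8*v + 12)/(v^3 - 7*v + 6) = (v - 2)/(v - 1)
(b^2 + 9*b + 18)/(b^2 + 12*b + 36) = (b + 3)/(b + 6)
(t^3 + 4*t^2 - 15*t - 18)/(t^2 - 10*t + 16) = (t^3 + 4*t^2 - 15*t - 18)/(t^2 - 10*t + 16)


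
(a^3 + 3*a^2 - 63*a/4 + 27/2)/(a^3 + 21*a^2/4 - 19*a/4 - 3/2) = (4*a^2 - 12*a + 9)/(4*a^2 - 3*a - 1)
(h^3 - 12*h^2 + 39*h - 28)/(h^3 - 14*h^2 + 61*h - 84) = (h - 1)/(h - 3)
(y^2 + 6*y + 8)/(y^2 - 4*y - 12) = (y + 4)/(y - 6)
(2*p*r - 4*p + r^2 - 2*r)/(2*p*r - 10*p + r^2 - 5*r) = (r - 2)/(r - 5)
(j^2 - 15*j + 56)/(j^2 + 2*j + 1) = (j^2 - 15*j + 56)/(j^2 + 2*j + 1)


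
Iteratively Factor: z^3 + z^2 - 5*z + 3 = (z - 1)*(z^2 + 2*z - 3) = (z - 1)^2*(z + 3)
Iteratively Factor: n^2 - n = (n - 1)*(n)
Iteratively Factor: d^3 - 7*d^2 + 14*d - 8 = (d - 4)*(d^2 - 3*d + 2) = (d - 4)*(d - 2)*(d - 1)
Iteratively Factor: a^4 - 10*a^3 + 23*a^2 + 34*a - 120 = (a + 2)*(a^3 - 12*a^2 + 47*a - 60) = (a - 4)*(a + 2)*(a^2 - 8*a + 15) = (a - 4)*(a - 3)*(a + 2)*(a - 5)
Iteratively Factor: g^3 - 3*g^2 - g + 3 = (g + 1)*(g^2 - 4*g + 3) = (g - 3)*(g + 1)*(g - 1)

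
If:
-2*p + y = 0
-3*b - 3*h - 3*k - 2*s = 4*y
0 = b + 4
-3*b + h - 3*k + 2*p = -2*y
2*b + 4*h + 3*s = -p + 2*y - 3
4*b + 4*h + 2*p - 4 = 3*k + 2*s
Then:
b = -4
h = 409/74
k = 500/111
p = -99/148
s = -943/148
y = -99/74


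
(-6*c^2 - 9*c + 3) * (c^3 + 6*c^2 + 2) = -6*c^5 - 45*c^4 - 51*c^3 + 6*c^2 - 18*c + 6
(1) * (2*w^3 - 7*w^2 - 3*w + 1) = 2*w^3 - 7*w^2 - 3*w + 1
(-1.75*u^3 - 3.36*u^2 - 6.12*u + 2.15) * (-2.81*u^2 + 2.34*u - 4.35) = 4.9175*u^5 + 5.3466*u^4 + 16.9473*u^3 - 5.7463*u^2 + 31.653*u - 9.3525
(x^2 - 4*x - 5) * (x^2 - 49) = x^4 - 4*x^3 - 54*x^2 + 196*x + 245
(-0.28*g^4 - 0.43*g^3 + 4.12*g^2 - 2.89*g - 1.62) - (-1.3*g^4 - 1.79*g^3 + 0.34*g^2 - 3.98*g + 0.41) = 1.02*g^4 + 1.36*g^3 + 3.78*g^2 + 1.09*g - 2.03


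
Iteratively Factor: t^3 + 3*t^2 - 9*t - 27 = (t - 3)*(t^2 + 6*t + 9) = (t - 3)*(t + 3)*(t + 3)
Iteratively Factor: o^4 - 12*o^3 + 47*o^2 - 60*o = (o - 3)*(o^3 - 9*o^2 + 20*o) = o*(o - 3)*(o^2 - 9*o + 20) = o*(o - 5)*(o - 3)*(o - 4)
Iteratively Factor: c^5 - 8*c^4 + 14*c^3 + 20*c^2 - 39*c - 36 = (c - 3)*(c^4 - 5*c^3 - c^2 + 17*c + 12) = (c - 3)^2*(c^3 - 2*c^2 - 7*c - 4) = (c - 4)*(c - 3)^2*(c^2 + 2*c + 1) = (c - 4)*(c - 3)^2*(c + 1)*(c + 1)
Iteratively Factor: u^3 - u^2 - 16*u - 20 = (u - 5)*(u^2 + 4*u + 4) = (u - 5)*(u + 2)*(u + 2)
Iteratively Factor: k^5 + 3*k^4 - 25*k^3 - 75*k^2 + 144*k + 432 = (k + 3)*(k^4 - 25*k^2 + 144) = (k - 4)*(k + 3)*(k^3 + 4*k^2 - 9*k - 36) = (k - 4)*(k + 3)^2*(k^2 + k - 12) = (k - 4)*(k - 3)*(k + 3)^2*(k + 4)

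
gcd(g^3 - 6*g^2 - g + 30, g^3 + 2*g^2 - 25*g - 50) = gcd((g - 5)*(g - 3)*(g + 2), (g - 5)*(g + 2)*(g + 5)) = g^2 - 3*g - 10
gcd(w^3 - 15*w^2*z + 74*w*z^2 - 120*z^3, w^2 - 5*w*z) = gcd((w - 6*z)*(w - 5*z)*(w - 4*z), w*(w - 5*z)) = -w + 5*z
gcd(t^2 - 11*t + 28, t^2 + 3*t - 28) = t - 4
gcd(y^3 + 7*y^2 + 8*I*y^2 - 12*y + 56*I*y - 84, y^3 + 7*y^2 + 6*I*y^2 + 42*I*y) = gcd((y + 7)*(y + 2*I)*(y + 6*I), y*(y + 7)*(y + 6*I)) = y^2 + y*(7 + 6*I) + 42*I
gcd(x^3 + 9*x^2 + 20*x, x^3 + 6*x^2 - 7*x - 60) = x^2 + 9*x + 20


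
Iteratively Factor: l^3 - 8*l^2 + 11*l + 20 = (l - 5)*(l^2 - 3*l - 4) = (l - 5)*(l - 4)*(l + 1)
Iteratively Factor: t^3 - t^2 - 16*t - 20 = (t + 2)*(t^2 - 3*t - 10) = (t + 2)^2*(t - 5)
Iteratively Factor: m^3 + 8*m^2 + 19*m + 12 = (m + 4)*(m^2 + 4*m + 3) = (m + 1)*(m + 4)*(m + 3)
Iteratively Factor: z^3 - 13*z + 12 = (z - 3)*(z^2 + 3*z - 4) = (z - 3)*(z - 1)*(z + 4)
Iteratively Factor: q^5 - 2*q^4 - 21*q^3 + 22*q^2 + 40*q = (q - 2)*(q^4 - 21*q^2 - 20*q) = q*(q - 2)*(q^3 - 21*q - 20) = q*(q - 5)*(q - 2)*(q^2 + 5*q + 4) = q*(q - 5)*(q - 2)*(q + 4)*(q + 1)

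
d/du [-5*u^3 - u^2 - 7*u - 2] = -15*u^2 - 2*u - 7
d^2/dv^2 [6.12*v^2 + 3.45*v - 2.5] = 12.2400000000000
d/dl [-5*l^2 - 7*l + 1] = -10*l - 7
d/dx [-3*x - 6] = -3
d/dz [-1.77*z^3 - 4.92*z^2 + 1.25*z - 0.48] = -5.31*z^2 - 9.84*z + 1.25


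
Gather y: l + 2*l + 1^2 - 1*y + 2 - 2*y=3*l - 3*y + 3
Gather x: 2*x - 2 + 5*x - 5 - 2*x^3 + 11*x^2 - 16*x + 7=-2*x^3 + 11*x^2 - 9*x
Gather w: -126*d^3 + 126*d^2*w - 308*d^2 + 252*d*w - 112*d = -126*d^3 - 308*d^2 - 112*d + w*(126*d^2 + 252*d)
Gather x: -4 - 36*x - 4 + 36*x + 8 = 0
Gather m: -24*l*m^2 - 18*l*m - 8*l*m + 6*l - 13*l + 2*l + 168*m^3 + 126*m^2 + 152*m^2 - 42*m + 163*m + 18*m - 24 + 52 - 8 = -5*l + 168*m^3 + m^2*(278 - 24*l) + m*(139 - 26*l) + 20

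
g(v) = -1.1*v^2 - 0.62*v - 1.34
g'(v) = -2.2*v - 0.62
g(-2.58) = -7.06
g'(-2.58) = 5.06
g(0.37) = -1.72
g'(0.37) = -1.43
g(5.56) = -38.79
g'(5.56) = -12.85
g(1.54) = -4.90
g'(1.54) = -4.01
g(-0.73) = -1.47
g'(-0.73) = 0.99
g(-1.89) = -4.10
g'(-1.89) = 3.54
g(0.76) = -2.45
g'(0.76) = -2.29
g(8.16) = -79.64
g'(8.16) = -18.57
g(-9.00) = -84.86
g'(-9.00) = 19.18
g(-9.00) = -84.86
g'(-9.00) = 19.18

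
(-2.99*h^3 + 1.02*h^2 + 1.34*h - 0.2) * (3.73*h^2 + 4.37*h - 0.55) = -11.1527*h^5 - 9.2617*h^4 + 11.1001*h^3 + 4.5488*h^2 - 1.611*h + 0.11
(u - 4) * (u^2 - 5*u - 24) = u^3 - 9*u^2 - 4*u + 96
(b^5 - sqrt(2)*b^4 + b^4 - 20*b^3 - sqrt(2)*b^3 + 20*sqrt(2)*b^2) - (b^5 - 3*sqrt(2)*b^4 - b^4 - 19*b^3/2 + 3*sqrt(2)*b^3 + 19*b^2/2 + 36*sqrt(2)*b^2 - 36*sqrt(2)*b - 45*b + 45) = 2*b^4 + 2*sqrt(2)*b^4 - 21*b^3/2 - 4*sqrt(2)*b^3 - 16*sqrt(2)*b^2 - 19*b^2/2 + 45*b + 36*sqrt(2)*b - 45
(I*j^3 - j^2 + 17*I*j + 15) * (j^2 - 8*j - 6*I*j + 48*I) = I*j^5 + 5*j^4 - 8*I*j^4 - 40*j^3 + 23*I*j^3 + 117*j^2 - 184*I*j^2 - 936*j - 90*I*j + 720*I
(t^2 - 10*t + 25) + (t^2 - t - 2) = 2*t^2 - 11*t + 23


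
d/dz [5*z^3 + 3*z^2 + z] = 15*z^2 + 6*z + 1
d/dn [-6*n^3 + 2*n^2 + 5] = 2*n*(2 - 9*n)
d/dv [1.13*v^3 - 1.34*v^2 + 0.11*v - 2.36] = 3.39*v^2 - 2.68*v + 0.11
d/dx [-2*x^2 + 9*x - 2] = 9 - 4*x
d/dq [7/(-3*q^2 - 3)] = 14*q/(3*(q^2 + 1)^2)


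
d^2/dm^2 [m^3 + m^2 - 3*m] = 6*m + 2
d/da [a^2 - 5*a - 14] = 2*a - 5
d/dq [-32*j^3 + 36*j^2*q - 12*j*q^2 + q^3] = 36*j^2 - 24*j*q + 3*q^2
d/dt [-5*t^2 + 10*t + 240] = 10 - 10*t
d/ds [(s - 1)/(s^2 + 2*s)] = (-s^2 + 2*s + 2)/(s^2*(s^2 + 4*s + 4))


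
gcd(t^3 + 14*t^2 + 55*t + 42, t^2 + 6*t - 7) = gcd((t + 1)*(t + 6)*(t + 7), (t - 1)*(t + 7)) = t + 7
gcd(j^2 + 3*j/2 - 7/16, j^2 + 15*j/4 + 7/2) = j + 7/4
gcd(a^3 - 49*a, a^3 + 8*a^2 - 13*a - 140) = a + 7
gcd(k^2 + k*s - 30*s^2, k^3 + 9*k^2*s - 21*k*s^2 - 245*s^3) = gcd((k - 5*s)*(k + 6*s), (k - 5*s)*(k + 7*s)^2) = -k + 5*s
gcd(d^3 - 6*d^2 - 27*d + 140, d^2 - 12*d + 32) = d - 4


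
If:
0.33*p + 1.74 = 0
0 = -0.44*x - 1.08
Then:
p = -5.27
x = -2.45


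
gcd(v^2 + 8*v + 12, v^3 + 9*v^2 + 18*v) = v + 6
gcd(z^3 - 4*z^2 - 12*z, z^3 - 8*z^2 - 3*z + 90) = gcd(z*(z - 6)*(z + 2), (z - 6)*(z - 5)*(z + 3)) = z - 6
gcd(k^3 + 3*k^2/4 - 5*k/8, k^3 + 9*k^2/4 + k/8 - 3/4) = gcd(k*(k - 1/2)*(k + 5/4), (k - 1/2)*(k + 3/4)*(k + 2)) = k - 1/2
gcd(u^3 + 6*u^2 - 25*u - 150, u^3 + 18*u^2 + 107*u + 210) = u^2 + 11*u + 30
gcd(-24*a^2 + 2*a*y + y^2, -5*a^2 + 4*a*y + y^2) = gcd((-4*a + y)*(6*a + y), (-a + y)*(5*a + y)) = 1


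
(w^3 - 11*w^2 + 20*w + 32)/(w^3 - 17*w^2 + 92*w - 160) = (w + 1)/(w - 5)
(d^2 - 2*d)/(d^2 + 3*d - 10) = d/(d + 5)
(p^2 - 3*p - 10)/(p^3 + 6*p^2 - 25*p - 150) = (p + 2)/(p^2 + 11*p + 30)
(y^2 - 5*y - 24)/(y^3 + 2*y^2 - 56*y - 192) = (y + 3)/(y^2 + 10*y + 24)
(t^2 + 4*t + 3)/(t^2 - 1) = (t + 3)/(t - 1)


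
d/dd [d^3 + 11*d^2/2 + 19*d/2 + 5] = 3*d^2 + 11*d + 19/2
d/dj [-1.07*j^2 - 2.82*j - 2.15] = -2.14*j - 2.82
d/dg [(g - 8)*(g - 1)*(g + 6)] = 3*g^2 - 6*g - 46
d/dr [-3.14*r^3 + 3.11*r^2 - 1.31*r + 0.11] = -9.42*r^2 + 6.22*r - 1.31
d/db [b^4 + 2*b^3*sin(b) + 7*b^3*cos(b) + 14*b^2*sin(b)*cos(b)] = b*(-7*b^2*sin(b) + 2*b^2*cos(b) + 4*b^2 + 6*b*sin(b) + 21*b*cos(b) + 14*b*cos(2*b) + 14*sin(2*b))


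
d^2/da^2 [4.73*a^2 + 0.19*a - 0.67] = 9.46000000000000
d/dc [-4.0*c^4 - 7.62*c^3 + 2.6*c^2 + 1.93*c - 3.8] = -16.0*c^3 - 22.86*c^2 + 5.2*c + 1.93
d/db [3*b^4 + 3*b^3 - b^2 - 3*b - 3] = 12*b^3 + 9*b^2 - 2*b - 3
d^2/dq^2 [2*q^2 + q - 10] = 4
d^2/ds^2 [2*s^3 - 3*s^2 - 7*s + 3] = 12*s - 6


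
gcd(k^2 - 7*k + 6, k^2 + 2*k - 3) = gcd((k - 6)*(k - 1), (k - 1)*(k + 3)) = k - 1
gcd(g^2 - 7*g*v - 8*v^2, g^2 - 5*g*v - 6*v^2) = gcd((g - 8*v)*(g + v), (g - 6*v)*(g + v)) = g + v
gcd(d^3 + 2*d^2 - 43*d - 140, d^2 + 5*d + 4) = d + 4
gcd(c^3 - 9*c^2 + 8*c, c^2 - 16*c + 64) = c - 8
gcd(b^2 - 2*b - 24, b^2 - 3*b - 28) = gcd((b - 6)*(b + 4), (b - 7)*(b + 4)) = b + 4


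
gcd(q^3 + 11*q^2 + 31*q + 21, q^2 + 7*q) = q + 7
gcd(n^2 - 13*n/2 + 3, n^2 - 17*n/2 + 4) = n - 1/2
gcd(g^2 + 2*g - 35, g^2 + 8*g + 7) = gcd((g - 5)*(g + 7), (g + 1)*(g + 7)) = g + 7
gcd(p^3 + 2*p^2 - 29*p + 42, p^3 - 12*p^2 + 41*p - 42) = p^2 - 5*p + 6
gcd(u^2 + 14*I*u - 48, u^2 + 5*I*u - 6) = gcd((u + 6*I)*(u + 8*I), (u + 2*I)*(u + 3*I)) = 1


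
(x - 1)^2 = x^2 - 2*x + 1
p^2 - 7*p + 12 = (p - 4)*(p - 3)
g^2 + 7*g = g*(g + 7)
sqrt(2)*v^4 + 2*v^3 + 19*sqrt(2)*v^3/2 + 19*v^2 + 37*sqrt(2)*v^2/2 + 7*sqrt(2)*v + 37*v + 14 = (v + 2)*(v + 7)*(v + sqrt(2))*(sqrt(2)*v + sqrt(2)/2)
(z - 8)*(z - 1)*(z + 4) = z^3 - 5*z^2 - 28*z + 32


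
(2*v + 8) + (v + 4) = 3*v + 12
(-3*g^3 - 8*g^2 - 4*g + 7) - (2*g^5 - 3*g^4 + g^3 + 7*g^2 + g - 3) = -2*g^5 + 3*g^4 - 4*g^3 - 15*g^2 - 5*g + 10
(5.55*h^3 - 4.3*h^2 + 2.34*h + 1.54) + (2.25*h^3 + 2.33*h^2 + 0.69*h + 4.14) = 7.8*h^3 - 1.97*h^2 + 3.03*h + 5.68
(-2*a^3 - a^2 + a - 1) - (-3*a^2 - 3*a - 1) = -2*a^3 + 2*a^2 + 4*a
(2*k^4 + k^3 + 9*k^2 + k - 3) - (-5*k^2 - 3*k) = 2*k^4 + k^3 + 14*k^2 + 4*k - 3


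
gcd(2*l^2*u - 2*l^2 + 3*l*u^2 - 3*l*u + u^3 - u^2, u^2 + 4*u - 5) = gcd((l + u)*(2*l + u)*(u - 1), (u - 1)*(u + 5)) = u - 1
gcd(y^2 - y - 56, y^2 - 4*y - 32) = y - 8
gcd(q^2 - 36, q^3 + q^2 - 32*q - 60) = q - 6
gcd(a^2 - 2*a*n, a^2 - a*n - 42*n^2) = 1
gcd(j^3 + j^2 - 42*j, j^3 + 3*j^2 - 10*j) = j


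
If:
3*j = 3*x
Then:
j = x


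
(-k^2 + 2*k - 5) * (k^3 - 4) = -k^5 + 2*k^4 - 5*k^3 + 4*k^2 - 8*k + 20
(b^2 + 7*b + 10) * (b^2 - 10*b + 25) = b^4 - 3*b^3 - 35*b^2 + 75*b + 250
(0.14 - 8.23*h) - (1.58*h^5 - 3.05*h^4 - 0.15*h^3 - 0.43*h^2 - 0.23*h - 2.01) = -1.58*h^5 + 3.05*h^4 + 0.15*h^3 + 0.43*h^2 - 8.0*h + 2.15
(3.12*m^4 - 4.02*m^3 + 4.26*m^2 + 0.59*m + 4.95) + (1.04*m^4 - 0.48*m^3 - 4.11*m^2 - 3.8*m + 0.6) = 4.16*m^4 - 4.5*m^3 + 0.149999999999999*m^2 - 3.21*m + 5.55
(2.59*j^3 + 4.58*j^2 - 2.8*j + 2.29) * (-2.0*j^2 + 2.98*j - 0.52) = -5.18*j^5 - 1.4418*j^4 + 17.9016*j^3 - 15.3056*j^2 + 8.2802*j - 1.1908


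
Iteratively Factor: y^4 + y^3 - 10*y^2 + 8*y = (y)*(y^3 + y^2 - 10*y + 8) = y*(y - 2)*(y^2 + 3*y - 4) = y*(y - 2)*(y + 4)*(y - 1)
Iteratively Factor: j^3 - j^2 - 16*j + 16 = (j - 1)*(j^2 - 16) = (j - 1)*(j + 4)*(j - 4)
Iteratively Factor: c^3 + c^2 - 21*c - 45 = (c + 3)*(c^2 - 2*c - 15) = (c + 3)^2*(c - 5)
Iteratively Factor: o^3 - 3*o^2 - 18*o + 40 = (o + 4)*(o^2 - 7*o + 10) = (o - 2)*(o + 4)*(o - 5)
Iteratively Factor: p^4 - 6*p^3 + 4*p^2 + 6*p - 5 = (p - 1)*(p^3 - 5*p^2 - p + 5) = (p - 5)*(p - 1)*(p^2 - 1) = (p - 5)*(p - 1)*(p + 1)*(p - 1)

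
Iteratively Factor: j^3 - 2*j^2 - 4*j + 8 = (j - 2)*(j^2 - 4) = (j - 2)^2*(j + 2)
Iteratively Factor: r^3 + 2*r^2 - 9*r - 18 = (r + 3)*(r^2 - r - 6) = (r + 2)*(r + 3)*(r - 3)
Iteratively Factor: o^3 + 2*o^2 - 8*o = (o + 4)*(o^2 - 2*o) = o*(o + 4)*(o - 2)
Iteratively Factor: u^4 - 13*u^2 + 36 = (u + 3)*(u^3 - 3*u^2 - 4*u + 12) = (u - 3)*(u + 3)*(u^2 - 4) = (u - 3)*(u + 2)*(u + 3)*(u - 2)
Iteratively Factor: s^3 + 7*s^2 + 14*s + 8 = (s + 1)*(s^2 + 6*s + 8) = (s + 1)*(s + 2)*(s + 4)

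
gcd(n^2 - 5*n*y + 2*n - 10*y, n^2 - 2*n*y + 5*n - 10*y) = 1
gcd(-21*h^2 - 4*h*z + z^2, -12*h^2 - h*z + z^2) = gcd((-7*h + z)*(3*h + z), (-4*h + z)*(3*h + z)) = 3*h + z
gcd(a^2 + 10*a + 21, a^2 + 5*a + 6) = a + 3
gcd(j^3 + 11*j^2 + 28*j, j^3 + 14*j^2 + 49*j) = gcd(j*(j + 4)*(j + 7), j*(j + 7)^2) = j^2 + 7*j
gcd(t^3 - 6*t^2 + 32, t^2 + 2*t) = t + 2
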